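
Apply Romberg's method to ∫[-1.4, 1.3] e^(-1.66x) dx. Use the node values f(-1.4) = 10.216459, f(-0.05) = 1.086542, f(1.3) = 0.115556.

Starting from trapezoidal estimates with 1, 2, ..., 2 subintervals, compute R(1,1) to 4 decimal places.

6.6052

R(0,0) (trapezoid, 1 panel, h=2.7000): 13.948220
R(1,0) (trapezoid, 2 panels, h=1.3500): 8.440942
R(1,1) = 8.440942 + (8.440942 − 13.948220)/3 = 6.605183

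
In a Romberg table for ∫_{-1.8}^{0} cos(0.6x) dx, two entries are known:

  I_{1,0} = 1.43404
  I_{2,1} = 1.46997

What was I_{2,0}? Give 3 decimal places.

1.461

From I_{2,1} = (4·I_{2,0} − I_{1,0})/3, solve for I_{2,0}:
4·I_{2,0} = 3·1.46997 + 1.43404 = 5.84395
I_{2,0} = 1.46099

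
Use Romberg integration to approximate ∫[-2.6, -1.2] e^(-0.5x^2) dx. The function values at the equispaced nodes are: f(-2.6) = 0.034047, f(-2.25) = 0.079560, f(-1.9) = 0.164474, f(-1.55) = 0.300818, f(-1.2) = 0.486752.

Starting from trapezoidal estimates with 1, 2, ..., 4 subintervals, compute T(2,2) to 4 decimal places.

T(0,0) (trapezoid, 1 panel, h=1.4000): 0.364559
T(1,0) (trapezoid, 2 panels, h=0.7000): 0.297411
T(2,0) (trapezoid, 4 panels, h=0.3500): 0.281838
T(1,1) = 0.297411 + (0.297411 − 0.364559)/3 = 0.275028
T(2,1) = 0.281838 + (0.281838 − 0.297411)/3 = 0.276647
T(2,2) = 0.276647 + (0.276647 − 0.275028)/15 = 0.276755

0.2768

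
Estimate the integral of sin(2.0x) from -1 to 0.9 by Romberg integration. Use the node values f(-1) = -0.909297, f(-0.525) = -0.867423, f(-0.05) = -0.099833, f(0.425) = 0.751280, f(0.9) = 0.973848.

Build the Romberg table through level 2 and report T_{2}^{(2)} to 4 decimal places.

-0.0942

T_{0}^{(0)} (trapezoid, 1 panel, h=1.9000): 0.061323
T_{1}^{(0)} (trapezoid, 2 panels, h=0.9500): -0.064180
T_{2}^{(0)} (trapezoid, 4 panels, h=0.4750): -0.087258
T_{1}^{(1)} = -0.064180 + (-0.064180 − 0.061323)/3 = -0.106014
T_{2}^{(1)} = -0.087258 + (-0.087258 − (-0.064180))/3 = -0.094951
T_{2}^{(2)} = -0.094951 + (-0.094951 − (-0.106014))/15 = -0.094213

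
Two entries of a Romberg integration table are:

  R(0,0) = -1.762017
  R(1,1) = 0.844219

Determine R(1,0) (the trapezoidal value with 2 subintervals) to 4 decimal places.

From R(1,1) = (4·R(1,0) − R(0,0))/3, solve for R(1,0):
4·R(1,0) = 3·0.844219 + (-1.762017) = 0.770640
R(1,0) = 0.192660

0.1927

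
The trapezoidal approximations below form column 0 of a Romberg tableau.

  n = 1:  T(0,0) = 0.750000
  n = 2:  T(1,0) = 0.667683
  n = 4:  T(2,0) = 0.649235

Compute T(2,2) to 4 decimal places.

0.6433

Richardson extrapolation on the trapezoidal column (denominator 4−1=3):
T(1,1) = (4·0.667683 − 0.750000) / 3 = 0.640244
T(2,1) = 0.649235 + (0.649235 − 0.667683)/3 = 0.643086
T(2,2) = (16·0.643086 − 0.640244) / 15 = 0.643275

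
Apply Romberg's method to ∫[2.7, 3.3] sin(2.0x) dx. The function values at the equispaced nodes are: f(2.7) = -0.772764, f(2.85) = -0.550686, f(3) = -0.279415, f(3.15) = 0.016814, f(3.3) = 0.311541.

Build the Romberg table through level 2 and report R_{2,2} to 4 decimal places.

-0.1578

R_{0,0} (trapezoid, 1 panel, h=0.6000): -0.138367
R_{1,0} (trapezoid, 2 panels, h=0.3000): -0.153008
R_{2,0} (trapezoid, 4 panels, h=0.1500): -0.156585
R_{1,1} = -0.153008 + (-0.153008 − (-0.138367))/3 = -0.157888
R_{2,1} = -0.156585 + (-0.156585 − (-0.153008))/3 = -0.157777
R_{2,2} = -0.157777 + (-0.157777 − (-0.157888))/15 = -0.157770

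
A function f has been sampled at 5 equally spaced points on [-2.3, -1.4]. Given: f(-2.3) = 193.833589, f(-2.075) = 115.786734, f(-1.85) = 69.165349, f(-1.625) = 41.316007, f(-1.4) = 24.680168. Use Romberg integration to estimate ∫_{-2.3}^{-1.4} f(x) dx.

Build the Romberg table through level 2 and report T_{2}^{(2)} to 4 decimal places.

T_{0}^{(0)} (trapezoid, 1 panel, h=0.9000): 98.331191
T_{1}^{(0)} (trapezoid, 2 panels, h=0.4500): 80.290002
T_{2}^{(0)} (trapezoid, 4 panels, h=0.2250): 75.493118
T_{1}^{(1)} = 80.290002 + (80.290002 − 98.331191)/3 = 74.276272
T_{2}^{(1)} = 75.493118 + (75.493118 − 80.290002)/3 = 73.894157
T_{2}^{(2)} = 73.894157 + (73.894157 − 74.276272)/15 = 73.868683

73.8687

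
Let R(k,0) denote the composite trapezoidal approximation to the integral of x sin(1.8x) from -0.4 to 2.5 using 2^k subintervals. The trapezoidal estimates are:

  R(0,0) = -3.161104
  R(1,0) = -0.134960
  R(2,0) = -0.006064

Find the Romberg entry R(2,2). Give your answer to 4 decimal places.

-0.0189

Richardson extrapolation on the trapezoidal column (denominator 4−1=3):
R(1,1) = -0.134960 + (-0.134960 − (-3.161104))/3 = 0.873755
R(2,1) = -0.006064 + (-0.006064 − (-0.134960))/3 = 0.036901
R(2,2) = 0.036901 + (0.036901 − 0.873755)/15 = -0.018889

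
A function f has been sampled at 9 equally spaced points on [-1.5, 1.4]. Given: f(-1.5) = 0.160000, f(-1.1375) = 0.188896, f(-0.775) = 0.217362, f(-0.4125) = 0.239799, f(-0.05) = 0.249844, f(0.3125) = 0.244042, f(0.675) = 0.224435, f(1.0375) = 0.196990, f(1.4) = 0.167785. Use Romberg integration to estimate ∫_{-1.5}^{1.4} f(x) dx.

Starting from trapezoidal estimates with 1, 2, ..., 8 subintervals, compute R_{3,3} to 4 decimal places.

0.6271

R_{0,0} (trapezoid, 1 panel, h=2.9000): 0.475288
R_{1,0} (trapezoid, 2 panels, h=1.4500): 0.599918
R_{2,0} (trapezoid, 4 panels, h=0.7250): 0.620262
R_{3,0} (trapezoid, 8 panels, h=0.3625): 0.625407
R_{1,1} = 0.599918 + (0.599918 − 0.475288)/3 = 0.641461
R_{2,1} = 0.620262 + (0.620262 − 0.599918)/3 = 0.627043
R_{3,1} = 0.625407 + (0.625407 − 0.620262)/3 = 0.627122
R_{2,2} = 0.627043 + (0.627043 − 0.641461)/15 = 0.626082
R_{3,2} = 0.627122 + (0.627122 − 0.627043)/15 = 0.627127
R_{3,3} = 0.627127 + (0.627127 − 0.626082)/63 = 0.627144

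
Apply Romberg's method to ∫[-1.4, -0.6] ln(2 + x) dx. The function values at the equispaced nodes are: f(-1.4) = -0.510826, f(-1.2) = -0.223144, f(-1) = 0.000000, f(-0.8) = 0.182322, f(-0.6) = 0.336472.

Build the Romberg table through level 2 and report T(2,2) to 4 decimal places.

-0.0225

T(0,0) (trapezoid, 1 panel, h=0.8000): -0.069742
T(1,0) (trapezoid, 2 panels, h=0.4000): -0.034871
T(2,0) (trapezoid, 4 panels, h=0.2000): -0.025600
T(1,1) = -0.034871 + (-0.034871 − (-0.069742))/3 = -0.023247
T(2,1) = -0.025600 + (-0.025600 − (-0.034871))/3 = -0.022510
T(2,2) = -0.022510 + (-0.022510 − (-0.023247))/15 = -0.022461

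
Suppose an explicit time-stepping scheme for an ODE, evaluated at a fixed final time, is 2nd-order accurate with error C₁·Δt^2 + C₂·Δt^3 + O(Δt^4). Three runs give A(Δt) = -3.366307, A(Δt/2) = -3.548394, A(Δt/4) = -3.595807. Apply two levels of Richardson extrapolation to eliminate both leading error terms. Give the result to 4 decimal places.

First eliminate the Δt^2 term (factor 2^2 = 4):
  B₁ = (4·(-3.548394) − (-3.366307))/3 = -3.609090
  B₂ = (4·(-3.595807) − (-3.548394))/3 = -3.611611
Then eliminate the Δt^3 term (factor 2^3 = 8):
  (8·(-3.611611) − (-3.609090))/7 = -3.611971

-3.6120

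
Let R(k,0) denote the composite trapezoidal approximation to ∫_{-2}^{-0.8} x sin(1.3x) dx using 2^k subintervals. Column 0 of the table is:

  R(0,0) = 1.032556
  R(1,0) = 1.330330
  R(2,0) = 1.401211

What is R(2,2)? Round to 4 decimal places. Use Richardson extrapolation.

1.4245

Richardson extrapolation on the trapezoidal column (denominator 4−1=3):
R(1,1) = (4·1.330330 − 1.032556) / 3 = 1.429588
R(2,1) = (4·1.401211 − 1.330330) / 3 = 1.424838
R(2,2) = (16·1.424838 − 1.429588) / 15 = 1.424521
(Column j=1 coincides with Simpson's rule on the same nodes.)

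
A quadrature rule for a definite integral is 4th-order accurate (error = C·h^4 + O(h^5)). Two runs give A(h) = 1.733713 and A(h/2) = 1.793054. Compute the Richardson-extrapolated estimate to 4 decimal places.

1.7970

The leading error scales as h^4; refining by a factor of 2 reduces it by 2^4 = 16.
Extrapolated value = (16·A(h/2) − A(h)) / (16 − 1)
= (16·1.793054 − 1.733713) / 15
= 26.955151 / 15 = 1.797010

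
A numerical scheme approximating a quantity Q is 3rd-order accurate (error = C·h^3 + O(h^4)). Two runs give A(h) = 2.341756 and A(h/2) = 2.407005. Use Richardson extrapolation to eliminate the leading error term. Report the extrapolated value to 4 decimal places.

2.4163

The leading error scales as h^3; refining by a factor of 2 reduces it by 2^3 = 8.
Extrapolated value = (8·A(h/2) − A(h)) / (8 − 1)
= (8·2.407005 − 2.341756) / 7
= 16.914284 / 7 = 2.416326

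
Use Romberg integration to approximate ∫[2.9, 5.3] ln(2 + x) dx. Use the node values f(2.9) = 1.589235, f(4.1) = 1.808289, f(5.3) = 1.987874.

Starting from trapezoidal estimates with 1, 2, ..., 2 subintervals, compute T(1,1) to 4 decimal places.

4.3241

T(0,0) (trapezoid, 1 panel, h=2.4000): 4.292531
T(1,0) (trapezoid, 2 panels, h=1.2000): 4.316212
T(1,1) = 4.316212 + (4.316212 − 4.292531)/3 = 4.324106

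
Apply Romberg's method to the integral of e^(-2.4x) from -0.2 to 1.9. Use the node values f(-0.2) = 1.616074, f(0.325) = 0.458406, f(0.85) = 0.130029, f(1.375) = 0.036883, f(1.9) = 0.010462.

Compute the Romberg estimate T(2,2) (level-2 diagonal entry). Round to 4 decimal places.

0.6719

T(0,0) (trapezoid, 1 panel, h=2.1000): 1.707863
T(1,0) (trapezoid, 2 panels, h=1.0500): 0.990462
T(2,0) (trapezoid, 4 panels, h=0.5250): 0.755258
T(1,1) = 0.990462 + (0.990462 − 1.707863)/3 = 0.751328
T(2,1) = 0.755258 + (0.755258 − 0.990462)/3 = 0.676857
T(2,2) = 0.676857 + (0.676857 − 0.751328)/15 = 0.671892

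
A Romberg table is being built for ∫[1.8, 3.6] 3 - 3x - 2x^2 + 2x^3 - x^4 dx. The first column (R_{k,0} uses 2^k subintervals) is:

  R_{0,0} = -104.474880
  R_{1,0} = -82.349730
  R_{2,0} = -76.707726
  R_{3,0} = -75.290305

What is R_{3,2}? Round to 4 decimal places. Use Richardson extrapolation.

-74.8172

R_{2,1} = -76.707726 + (-76.707726 − (-82.349730))/3 = -74.827058
R_{3,1} = (4·(-75.290305) − (-76.707726)) / 3 = -74.817831
R_{3,2} = -74.817831 + (-74.817831 − (-74.827058))/15 = -74.817216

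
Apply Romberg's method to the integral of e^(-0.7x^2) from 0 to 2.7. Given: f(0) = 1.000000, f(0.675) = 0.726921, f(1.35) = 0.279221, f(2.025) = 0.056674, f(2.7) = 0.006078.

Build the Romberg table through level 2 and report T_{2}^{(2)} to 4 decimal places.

1.0640

T_{0}^{(0)} (trapezoid, 1 panel, h=2.7000): 1.358205
T_{1}^{(0)} (trapezoid, 2 panels, h=1.3500): 1.056051
T_{2}^{(0)} (trapezoid, 4 panels, h=0.6750): 1.056952
T_{1}^{(1)} = 1.056051 + (1.056051 − 1.358205)/3 = 0.955333
T_{2}^{(1)} = 1.056952 + (1.056952 − 1.056051)/3 = 1.057252
T_{2}^{(2)} = 1.057252 + (1.057252 − 0.955333)/15 = 1.064047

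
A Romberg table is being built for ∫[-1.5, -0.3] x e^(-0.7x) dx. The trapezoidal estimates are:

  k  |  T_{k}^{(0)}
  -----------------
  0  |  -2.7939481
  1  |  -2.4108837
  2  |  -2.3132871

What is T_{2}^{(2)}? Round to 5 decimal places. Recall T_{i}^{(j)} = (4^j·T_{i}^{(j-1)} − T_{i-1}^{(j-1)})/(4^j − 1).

Richardson extrapolation on the trapezoidal column (denominator 4−1=3):
T_{1}^{(1)} = (4·(-2.4108837) − (-2.7939481)) / 3 = -2.2831956
T_{2}^{(1)} = (4·(-2.3132871) − (-2.4108837)) / 3 = -2.2807549
T_{2}^{(2)} = (16·(-2.2807549) − (-2.2831956)) / 15 = -2.2805922

-2.28059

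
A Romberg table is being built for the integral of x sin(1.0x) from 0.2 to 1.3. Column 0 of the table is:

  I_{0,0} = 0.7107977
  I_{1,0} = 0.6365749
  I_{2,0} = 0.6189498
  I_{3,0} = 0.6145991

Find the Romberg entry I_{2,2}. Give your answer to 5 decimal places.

I_{1,1} = (4·0.6365749 − 0.7107977) / 3 = 0.6118340
I_{2,1} = (4·0.6189498 − 0.6365749) / 3 = 0.6130748
I_{2,2} = (16·0.6130748 − 0.6118340) / 15 = 0.6131575

0.61316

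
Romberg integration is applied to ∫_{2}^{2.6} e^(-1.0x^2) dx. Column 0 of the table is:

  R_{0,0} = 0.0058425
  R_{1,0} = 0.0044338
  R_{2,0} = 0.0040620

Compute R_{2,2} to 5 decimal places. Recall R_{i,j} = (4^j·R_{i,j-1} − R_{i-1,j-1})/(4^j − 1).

R_{1,1} = 0.0044338 + (0.0044338 − 0.0058425)/3 = 0.0039642
R_{2,1} = (4·0.0040620 − 0.0044338) / 3 = 0.0039381
R_{2,2} = (16·0.0039381 − 0.0039642) / 15 = 0.0039364

0.00394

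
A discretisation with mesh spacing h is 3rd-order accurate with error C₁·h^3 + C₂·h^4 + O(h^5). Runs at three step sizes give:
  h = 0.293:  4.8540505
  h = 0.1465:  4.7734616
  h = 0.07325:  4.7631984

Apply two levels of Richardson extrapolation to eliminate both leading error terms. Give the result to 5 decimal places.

First eliminate the h^3 term (factor 2^3 = 8):
  B₁ = (8·4.7734616 − 4.8540505)/7 = 4.7619489
  B₂ = (8·4.7631984 − 4.7734616)/7 = 4.7617322
Then eliminate the h^4 term (factor 2^4 = 16):
  (16·4.7617322 − 4.7619489)/15 = 4.7617178

4.76172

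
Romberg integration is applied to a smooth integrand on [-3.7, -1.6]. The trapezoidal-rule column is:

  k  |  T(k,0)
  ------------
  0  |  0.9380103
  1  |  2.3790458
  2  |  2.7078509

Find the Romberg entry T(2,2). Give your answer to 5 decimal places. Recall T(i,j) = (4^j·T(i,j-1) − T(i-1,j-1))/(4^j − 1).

2.81466

T(1,1) = (4·2.3790458 − 0.9380103) / 3 = 2.8593910
T(2,1) = 2.7078509 + (2.7078509 − 2.3790458)/3 = 2.8174526
T(2,2) = 2.8174526 + (2.8174526 − 2.8593910)/15 = 2.8146567
(Column j=1 coincides with Simpson's rule on the same nodes.)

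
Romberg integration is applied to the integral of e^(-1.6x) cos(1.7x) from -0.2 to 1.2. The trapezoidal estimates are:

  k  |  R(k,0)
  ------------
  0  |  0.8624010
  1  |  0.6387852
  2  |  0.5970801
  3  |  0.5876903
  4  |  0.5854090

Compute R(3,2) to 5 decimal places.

R(2,1) = 0.5970801 + (0.5970801 − 0.6387852)/3 = 0.5831784
R(3,1) = (4·0.5876903 − 0.5970801) / 3 = 0.5845604
R(3,2) = (16·0.5845604 − 0.5831784) / 15 = 0.5846525

0.58465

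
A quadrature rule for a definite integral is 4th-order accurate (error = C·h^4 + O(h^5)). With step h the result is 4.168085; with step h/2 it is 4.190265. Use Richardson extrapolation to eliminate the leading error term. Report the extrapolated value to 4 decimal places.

The leading error scales as h^4; refining by a factor of 2 reduces it by 2^4 = 16.
Extrapolated value = (16·A(h/2) − A(h)) / (16 − 1)
= (16·4.190265 − 4.168085) / 15
= 62.876155 / 15 = 4.191744

4.1917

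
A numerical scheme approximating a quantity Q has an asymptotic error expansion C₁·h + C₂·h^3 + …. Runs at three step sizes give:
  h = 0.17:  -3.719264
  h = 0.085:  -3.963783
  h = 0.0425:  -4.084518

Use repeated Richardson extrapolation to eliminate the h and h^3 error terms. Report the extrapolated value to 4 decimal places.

-4.2048

First eliminate the h term (factor 2^1 = 2):
  B₁ = (2·(-3.963783) − (-3.719264))/1 = -4.208302
  B₂ = (2·(-4.084518) − (-3.963783))/1 = -4.205253
Then eliminate the h^3 term (factor 2^3 = 8):
  (8·(-4.205253) − (-4.208302))/7 = -4.204817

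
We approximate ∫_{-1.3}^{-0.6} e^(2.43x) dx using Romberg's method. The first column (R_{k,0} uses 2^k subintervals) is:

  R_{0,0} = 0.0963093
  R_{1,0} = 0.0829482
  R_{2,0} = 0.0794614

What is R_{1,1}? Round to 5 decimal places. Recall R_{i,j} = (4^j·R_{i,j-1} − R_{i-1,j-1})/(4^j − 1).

0.07849

Richardson extrapolation on the trapezoidal column (denominator 4−1=3):
R_{1,1} = (4·0.0829482 − 0.0963093) / 3 = 0.0784945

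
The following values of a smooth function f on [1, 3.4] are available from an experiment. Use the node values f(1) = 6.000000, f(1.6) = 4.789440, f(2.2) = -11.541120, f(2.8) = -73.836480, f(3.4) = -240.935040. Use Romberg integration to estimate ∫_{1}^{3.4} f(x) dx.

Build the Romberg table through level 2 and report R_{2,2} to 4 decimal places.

-106.4678

R_{0,0} (trapezoid, 1 panel, h=2.4000): -281.922048
R_{1,0} (trapezoid, 2 panels, h=1.2000): -154.810368
R_{2,0} (trapezoid, 4 panels, h=0.6000): -118.833408
R_{1,1} = -154.810368 + (-154.810368 − (-281.922048))/3 = -112.439808
R_{2,1} = -118.833408 + (-118.833408 − (-154.810368))/3 = -106.841088
R_{2,2} = -106.841088 + (-106.841088 − (-112.439808))/15 = -106.467840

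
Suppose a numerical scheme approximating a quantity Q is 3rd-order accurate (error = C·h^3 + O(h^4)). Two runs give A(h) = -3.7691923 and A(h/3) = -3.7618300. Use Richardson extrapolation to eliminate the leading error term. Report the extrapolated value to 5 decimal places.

-3.76155

The leading error scales as h^3; refining by a factor of 3 reduces it by 3^3 = 27.
Extrapolated value = (27·A(h/3) − A(h)) / (27 − 1)
= (27·(-3.7618300) − (-3.7691923)) / 26
= -97.8002177 / 26 = -3.7615468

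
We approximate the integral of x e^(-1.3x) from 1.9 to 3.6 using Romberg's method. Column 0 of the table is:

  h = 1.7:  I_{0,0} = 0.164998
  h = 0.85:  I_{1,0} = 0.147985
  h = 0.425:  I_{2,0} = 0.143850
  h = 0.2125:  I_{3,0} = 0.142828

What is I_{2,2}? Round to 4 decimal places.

0.1425

Richardson extrapolation on the trapezoidal column (denominator 4−1=3):
I_{1,1} = (4·0.147985 − 0.164998) / 3 = 0.142314
I_{2,1} = (4·0.143850 − 0.147985) / 3 = 0.142472
I_{2,2} = 0.142472 + (0.142472 − 0.142314)/15 = 0.142483
(Column j=1 coincides with Simpson's rule on the same nodes.)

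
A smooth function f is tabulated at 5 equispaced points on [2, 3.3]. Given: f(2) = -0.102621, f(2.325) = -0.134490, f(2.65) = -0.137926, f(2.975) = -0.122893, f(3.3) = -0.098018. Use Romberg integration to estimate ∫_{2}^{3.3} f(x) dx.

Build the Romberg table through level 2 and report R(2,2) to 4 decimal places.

-0.1632

R(0,0) (trapezoid, 1 panel, h=1.3000): -0.130415
R(1,0) (trapezoid, 2 panels, h=0.6500): -0.154860
R(2,0) (trapezoid, 4 panels, h=0.3250): -0.161079
R(1,1) = -0.154860 + (-0.154860 − (-0.130415))/3 = -0.163008
R(2,1) = -0.161079 + (-0.161079 − (-0.154860))/3 = -0.163152
R(2,2) = -0.163152 + (-0.163152 − (-0.163008))/15 = -0.163162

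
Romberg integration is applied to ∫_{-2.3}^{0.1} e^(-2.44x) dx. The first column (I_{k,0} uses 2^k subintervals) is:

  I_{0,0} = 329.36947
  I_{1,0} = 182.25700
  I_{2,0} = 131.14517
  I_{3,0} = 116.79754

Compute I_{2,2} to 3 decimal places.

Richardson extrapolation on the trapezoidal column (denominator 4−1=3):
I_{1,1} = (4·182.25700 − 329.36947) / 3 = 133.21951
I_{2,1} = (4·131.14517 − 182.25700) / 3 = 114.10789
I_{2,2} = (16·114.10789 − 133.21951) / 15 = 112.83378

112.834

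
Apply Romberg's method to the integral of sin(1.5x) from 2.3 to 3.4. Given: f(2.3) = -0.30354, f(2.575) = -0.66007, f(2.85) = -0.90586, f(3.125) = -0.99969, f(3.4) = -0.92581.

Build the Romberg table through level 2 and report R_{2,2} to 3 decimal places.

-0.887

R_{0,0} (trapezoid, 1 panel, h=1.1000): -0.67614
R_{1,0} (trapezoid, 2 panels, h=0.5500): -0.83629
R_{2,0} (trapezoid, 4 panels, h=0.2750): -0.87458
R_{1,1} = -0.83629 + (-0.83629 − (-0.67614))/3 = -0.88967
R_{2,1} = -0.87458 + (-0.87458 − (-0.83629))/3 = -0.88734
R_{2,2} = -0.88734 + (-0.88734 − (-0.88967))/15 = -0.88718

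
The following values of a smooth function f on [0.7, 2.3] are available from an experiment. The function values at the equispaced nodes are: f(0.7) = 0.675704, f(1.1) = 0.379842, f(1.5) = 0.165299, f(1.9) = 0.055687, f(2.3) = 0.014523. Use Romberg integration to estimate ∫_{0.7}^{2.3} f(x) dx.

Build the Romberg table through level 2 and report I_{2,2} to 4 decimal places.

I_{0,0} (trapezoid, 1 panel, h=1.6000): 0.552182
I_{1,0} (trapezoid, 2 panels, h=0.8000): 0.408330
I_{2,0} (trapezoid, 4 panels, h=0.4000): 0.378377
I_{1,1} = 0.408330 + (0.408330 − 0.552182)/3 = 0.360379
I_{2,1} = 0.378377 + (0.378377 − 0.408330)/3 = 0.368393
I_{2,2} = 0.368393 + (0.368393 − 0.360379)/15 = 0.368927

0.3689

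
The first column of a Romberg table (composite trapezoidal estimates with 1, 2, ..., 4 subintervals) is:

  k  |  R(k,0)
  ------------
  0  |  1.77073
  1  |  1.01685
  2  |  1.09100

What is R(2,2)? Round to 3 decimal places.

1.139

Richardson extrapolation on the trapezoidal column (denominator 4−1=3):
R(1,1) = 1.01685 + (1.01685 − 1.77073)/3 = 0.76556
R(2,1) = 1.09100 + (1.09100 − 1.01685)/3 = 1.11572
R(2,2) = (16·1.11572 − 0.76556) / 15 = 1.13906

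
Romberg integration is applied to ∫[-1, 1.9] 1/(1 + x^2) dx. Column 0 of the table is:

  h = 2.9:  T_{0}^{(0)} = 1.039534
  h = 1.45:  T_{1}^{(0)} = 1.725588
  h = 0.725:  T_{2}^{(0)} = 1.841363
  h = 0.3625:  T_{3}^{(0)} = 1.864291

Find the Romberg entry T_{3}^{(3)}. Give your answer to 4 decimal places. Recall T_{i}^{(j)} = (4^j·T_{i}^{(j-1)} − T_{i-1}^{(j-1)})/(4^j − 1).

1.8713

Richardson extrapolation on the trapezoidal column (denominator 4−1=3):
T_{1}^{(1)} = (4·1.725588 − 1.039534) / 3 = 1.954273
T_{2}^{(1)} = 1.841363 + (1.841363 − 1.725588)/3 = 1.879955
T_{3}^{(1)} = 1.864291 + (1.864291 − 1.841363)/3 = 1.871934
T_{2}^{(2)} = 1.879955 + (1.879955 − 1.954273)/15 = 1.875000
T_{3}^{(2)} = (16·1.871934 − 1.879955) / 15 = 1.871399
T_{3}^{(3)} = (64·1.871399 − 1.875000) / 63 = 1.871342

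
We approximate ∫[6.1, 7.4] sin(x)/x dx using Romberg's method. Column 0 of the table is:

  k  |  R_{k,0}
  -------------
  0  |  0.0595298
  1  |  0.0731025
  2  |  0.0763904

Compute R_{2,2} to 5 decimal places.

0.07748

Richardson extrapolation on the trapezoidal column (denominator 4−1=3):
R_{1,1} = 0.0731025 + (0.0731025 − 0.0595298)/3 = 0.0776267
R_{2,1} = (4·0.0763904 − 0.0731025) / 3 = 0.0774864
R_{2,2} = (16·0.0774864 − 0.0776267) / 15 = 0.0774770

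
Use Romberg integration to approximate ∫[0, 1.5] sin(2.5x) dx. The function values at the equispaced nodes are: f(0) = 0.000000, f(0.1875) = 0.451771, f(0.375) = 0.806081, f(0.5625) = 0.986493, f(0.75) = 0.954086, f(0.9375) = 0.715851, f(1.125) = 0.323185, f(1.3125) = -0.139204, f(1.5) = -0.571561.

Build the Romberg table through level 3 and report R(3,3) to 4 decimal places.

0.7282

R(0,0) (trapezoid, 1 panel, h=1.5000): -0.428671
R(1,0) (trapezoid, 2 panels, h=0.7500): 0.501229
R(2,0) (trapezoid, 4 panels, h=0.3750): 0.674089
R(3,0) (trapezoid, 8 panels, h=0.1875): 0.714840
R(1,1) = 0.501229 + (0.501229 − (-0.428671))/3 = 0.811196
R(2,1) = 0.674089 + (0.674089 − 0.501229)/3 = 0.731709
R(3,1) = 0.714840 + (0.714840 − 0.674089)/3 = 0.728424
R(2,2) = 0.731709 + (0.731709 − 0.811196)/15 = 0.726410
R(3,2) = 0.728424 + (0.728424 − 0.731709)/15 = 0.728205
R(3,3) = 0.728205 + (0.728205 − 0.726410)/63 = 0.728233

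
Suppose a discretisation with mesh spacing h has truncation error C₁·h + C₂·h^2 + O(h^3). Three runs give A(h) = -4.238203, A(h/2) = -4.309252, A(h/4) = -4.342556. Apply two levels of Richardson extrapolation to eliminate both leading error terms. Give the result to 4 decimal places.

-4.3744

First eliminate the h term (factor 2^1 = 2):
  B₁ = (2·(-4.309252) − (-4.238203))/1 = -4.380301
  B₂ = (2·(-4.342556) − (-4.309252))/1 = -4.375860
Then eliminate the h^2 term (factor 2^2 = 4):
  (4·(-4.375860) − (-4.380301))/3 = -4.374380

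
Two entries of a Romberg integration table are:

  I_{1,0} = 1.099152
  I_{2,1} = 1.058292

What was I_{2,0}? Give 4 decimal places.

1.0685

From I_{2,1} = (4·I_{2,0} − I_{1,0})/3, solve for I_{2,0}:
4·I_{2,0} = 3·1.058292 + 1.099152 = 4.274028
I_{2,0} = 1.068507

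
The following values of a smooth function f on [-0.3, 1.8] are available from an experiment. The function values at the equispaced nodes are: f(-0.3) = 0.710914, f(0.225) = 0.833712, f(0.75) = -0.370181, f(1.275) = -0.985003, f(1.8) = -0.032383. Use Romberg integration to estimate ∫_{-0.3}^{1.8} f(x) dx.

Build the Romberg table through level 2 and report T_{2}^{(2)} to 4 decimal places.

-0.1058

T_{0}^{(0)} (trapezoid, 1 panel, h=2.1000): 0.712458
T_{1}^{(0)} (trapezoid, 2 panels, h=1.0500): -0.032461
T_{2}^{(0)} (trapezoid, 4 panels, h=0.5250): -0.095658
T_{1}^{(1)} = -0.032461 + (-0.032461 − 0.712458)/3 = -0.280767
T_{2}^{(1)} = -0.095658 + (-0.095658 − (-0.032461))/3 = -0.116724
T_{2}^{(2)} = -0.116724 + (-0.116724 − (-0.280767))/15 = -0.105788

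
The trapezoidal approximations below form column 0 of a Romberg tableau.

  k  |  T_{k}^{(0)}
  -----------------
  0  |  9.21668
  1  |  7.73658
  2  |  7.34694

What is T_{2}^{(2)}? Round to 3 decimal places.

Richardson extrapolation on the trapezoidal column (denominator 4−1=3):
T_{1}^{(1)} = (4·7.73658 − 9.21668) / 3 = 7.24321
T_{2}^{(1)} = 7.34694 + (7.34694 − 7.73658)/3 = 7.21706
T_{2}^{(2)} = 7.21706 + (7.21706 − 7.24321)/15 = 7.21532
(Column j=1 coincides with Simpson's rule on the same nodes.)

7.215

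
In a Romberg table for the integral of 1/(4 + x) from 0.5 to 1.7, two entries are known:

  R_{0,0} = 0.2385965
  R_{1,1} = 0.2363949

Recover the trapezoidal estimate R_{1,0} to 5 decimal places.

0.23695

From R_{1,1} = (4·R_{1,0} − R_{0,0})/3, solve for R_{1,0}:
4·R_{1,0} = 3·0.2363949 + 0.2385965 = 0.9477812
R_{1,0} = 0.2369453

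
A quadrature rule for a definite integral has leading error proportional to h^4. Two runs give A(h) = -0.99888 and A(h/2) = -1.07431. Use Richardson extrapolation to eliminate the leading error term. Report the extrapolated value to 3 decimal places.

The leading error scales as h^4; refining by a factor of 2 reduces it by 2^4 = 16.
Extrapolated value = (16·A(h/2) − A(h)) / (16 − 1)
= (16·(-1.07431) − (-0.99888)) / 15
= -16.19008 / 15 = -1.07934

-1.079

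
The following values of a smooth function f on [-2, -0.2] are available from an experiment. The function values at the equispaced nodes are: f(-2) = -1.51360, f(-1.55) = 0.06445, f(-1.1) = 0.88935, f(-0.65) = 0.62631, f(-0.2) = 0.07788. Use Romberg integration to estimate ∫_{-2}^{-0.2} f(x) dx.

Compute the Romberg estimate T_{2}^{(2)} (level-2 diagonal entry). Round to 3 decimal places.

0.455

T_{0}^{(0)} (trapezoid, 1 panel, h=1.8000): -1.29215
T_{1}^{(0)} (trapezoid, 2 panels, h=0.9000): 0.15434
T_{2}^{(0)} (trapezoid, 4 panels, h=0.4500): 0.38801
T_{1}^{(1)} = 0.15434 + (0.15434 − (-1.29215))/3 = 0.63650
T_{2}^{(1)} = 0.38801 + (0.38801 − 0.15434)/3 = 0.46590
T_{2}^{(2)} = 0.46590 + (0.46590 − 0.63650)/15 = 0.45453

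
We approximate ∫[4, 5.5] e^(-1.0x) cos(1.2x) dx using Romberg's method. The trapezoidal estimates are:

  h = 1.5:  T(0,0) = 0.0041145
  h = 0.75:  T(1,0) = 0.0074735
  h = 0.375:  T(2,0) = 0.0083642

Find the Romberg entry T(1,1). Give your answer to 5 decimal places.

0.00859

Richardson extrapolation on the trapezoidal column (denominator 4−1=3):
T(1,1) = (4·0.0074735 − 0.0041145) / 3 = 0.0085932
(Column j=1 coincides with Simpson's rule on the same nodes.)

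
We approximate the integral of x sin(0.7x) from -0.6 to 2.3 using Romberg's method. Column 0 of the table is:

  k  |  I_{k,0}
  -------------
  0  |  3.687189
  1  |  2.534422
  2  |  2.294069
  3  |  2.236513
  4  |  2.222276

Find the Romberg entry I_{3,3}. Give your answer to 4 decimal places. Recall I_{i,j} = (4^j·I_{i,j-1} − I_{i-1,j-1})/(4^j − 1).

Richardson extrapolation on the trapezoidal column (denominator 4−1=3):
I_{1,1} = (4·2.534422 − 3.687189) / 3 = 2.150166
I_{2,1} = 2.294069 + (2.294069 − 2.534422)/3 = 2.213951
I_{3,1} = 2.236513 + (2.236513 − 2.294069)/3 = 2.217328
I_{2,2} = 2.213951 + (2.213951 − 2.150166)/15 = 2.218203
I_{3,2} = 2.217328 + (2.217328 − 2.213951)/15 = 2.217553
I_{3,3} = 2.217553 + (2.217553 − 2.218203)/63 = 2.217543

2.2175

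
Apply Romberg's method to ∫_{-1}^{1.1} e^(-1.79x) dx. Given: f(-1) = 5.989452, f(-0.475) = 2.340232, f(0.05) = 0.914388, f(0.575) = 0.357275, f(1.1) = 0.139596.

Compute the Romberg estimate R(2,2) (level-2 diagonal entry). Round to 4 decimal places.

3.2712

R(0,0) (trapezoid, 1 panel, h=2.1000): 6.435500
R(1,0) (trapezoid, 2 panels, h=1.0500): 4.177858
R(2,0) (trapezoid, 4 panels, h=0.5250): 3.505120
R(1,1) = 4.177858 + (4.177858 − 6.435500)/3 = 3.425311
R(2,1) = 3.505120 + (3.505120 − 4.177858)/3 = 3.280874
R(2,2) = 3.280874 + (3.280874 − 3.425311)/15 = 3.271245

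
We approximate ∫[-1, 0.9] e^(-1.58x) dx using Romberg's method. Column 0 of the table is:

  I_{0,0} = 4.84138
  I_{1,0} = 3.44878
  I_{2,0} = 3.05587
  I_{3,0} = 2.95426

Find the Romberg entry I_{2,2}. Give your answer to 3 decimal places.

2.921

Richardson extrapolation on the trapezoidal column (denominator 4−1=3):
I_{1,1} = 3.44878 + (3.44878 − 4.84138)/3 = 2.98458
I_{2,1} = 3.05587 + (3.05587 − 3.44878)/3 = 2.92490
I_{2,2} = 2.92490 + (2.92490 − 2.98458)/15 = 2.92092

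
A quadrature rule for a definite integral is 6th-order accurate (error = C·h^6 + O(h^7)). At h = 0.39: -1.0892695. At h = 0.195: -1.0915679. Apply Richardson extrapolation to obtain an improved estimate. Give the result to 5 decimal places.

Extrapolated value = (64·A(h/2) − A(h)) / (64 − 1)
= (64·(-1.0915679) − (-1.0892695)) / 63
= -68.7710761 / 63 = -1.0916044

-1.09160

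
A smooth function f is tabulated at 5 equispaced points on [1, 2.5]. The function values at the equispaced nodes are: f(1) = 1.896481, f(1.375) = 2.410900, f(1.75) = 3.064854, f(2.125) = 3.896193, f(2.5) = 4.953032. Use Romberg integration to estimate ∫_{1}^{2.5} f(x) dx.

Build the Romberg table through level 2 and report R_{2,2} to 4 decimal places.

R_{0,0} (trapezoid, 1 panel, h=1.5000): 5.137135
R_{1,0} (trapezoid, 2 panels, h=0.7500): 4.867208
R_{2,0} (trapezoid, 4 panels, h=0.3750): 4.798764
R_{1,1} = 4.867208 + (4.867208 − 5.137135)/3 = 4.777232
R_{2,1} = 4.798764 + (4.798764 − 4.867208)/3 = 4.775949
R_{2,2} = 4.775949 + (4.775949 − 4.777232)/15 = 4.775863

4.7759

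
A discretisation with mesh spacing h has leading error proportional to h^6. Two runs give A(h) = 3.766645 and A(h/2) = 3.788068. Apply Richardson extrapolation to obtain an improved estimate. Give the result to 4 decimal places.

The leading error scales as h^6; refining by a factor of 2 reduces it by 2^6 = 64.
Extrapolated value = (64·A(h/2) − A(h)) / (64 − 1)
= (64·3.788068 − 3.766645) / 63
= 238.669707 / 63 = 3.788408

3.7884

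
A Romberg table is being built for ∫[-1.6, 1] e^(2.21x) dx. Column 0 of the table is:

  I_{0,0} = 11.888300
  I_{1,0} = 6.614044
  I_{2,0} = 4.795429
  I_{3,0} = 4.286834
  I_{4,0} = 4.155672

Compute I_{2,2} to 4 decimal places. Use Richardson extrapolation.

I_{1,1} = (4·6.614044 − 11.888300) / 3 = 4.855959
I_{2,1} = 4.795429 + (4.795429 − 6.614044)/3 = 4.189224
I_{2,2} = (16·4.189224 − 4.855959) / 15 = 4.144775

4.1448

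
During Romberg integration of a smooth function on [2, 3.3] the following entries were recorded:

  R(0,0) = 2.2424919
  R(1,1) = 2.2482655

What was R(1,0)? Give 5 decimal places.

2.24682

From R(1,1) = (4·R(1,0) − R(0,0))/3, solve for R(1,0):
4·R(1,0) = 3·2.2482655 + 2.2424919 = 8.9872884
R(1,0) = 2.2468221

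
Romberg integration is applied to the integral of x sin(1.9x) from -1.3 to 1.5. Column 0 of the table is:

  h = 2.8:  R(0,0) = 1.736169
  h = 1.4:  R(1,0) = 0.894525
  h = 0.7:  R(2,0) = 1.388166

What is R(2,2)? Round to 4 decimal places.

Richardson extrapolation on the trapezoidal column (denominator 4−1=3):
R(1,1) = 0.894525 + (0.894525 − 1.736169)/3 = 0.613977
R(2,1) = 1.388166 + (1.388166 − 0.894525)/3 = 1.552713
R(2,2) = (16·1.552713 − 0.613977) / 15 = 1.615295

1.6153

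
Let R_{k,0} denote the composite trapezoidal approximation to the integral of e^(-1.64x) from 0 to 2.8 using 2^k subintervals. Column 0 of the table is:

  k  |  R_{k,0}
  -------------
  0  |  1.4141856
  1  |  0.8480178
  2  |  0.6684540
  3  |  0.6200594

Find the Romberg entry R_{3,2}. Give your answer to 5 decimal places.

R_{2,1} = (4·0.6684540 − 0.8480178) / 3 = 0.6085994
R_{3,1} = (4·0.6200594 − 0.6684540) / 3 = 0.6039279
R_{3,2} = (16·0.6039279 − 0.6085994) / 15 = 0.6036165

0.60362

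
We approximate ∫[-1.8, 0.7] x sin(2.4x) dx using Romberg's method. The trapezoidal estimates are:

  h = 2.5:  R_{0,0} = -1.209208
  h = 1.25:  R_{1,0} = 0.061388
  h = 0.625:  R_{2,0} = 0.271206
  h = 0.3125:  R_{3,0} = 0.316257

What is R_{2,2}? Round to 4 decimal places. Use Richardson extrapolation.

Richardson extrapolation on the trapezoidal column (denominator 4−1=3):
R_{1,1} = (4·0.061388 − (-1.209208)) / 3 = 0.484920
R_{2,1} = (4·0.271206 − 0.061388) / 3 = 0.341145
R_{2,2} = 0.341145 + (0.341145 − 0.484920)/15 = 0.331560

0.3316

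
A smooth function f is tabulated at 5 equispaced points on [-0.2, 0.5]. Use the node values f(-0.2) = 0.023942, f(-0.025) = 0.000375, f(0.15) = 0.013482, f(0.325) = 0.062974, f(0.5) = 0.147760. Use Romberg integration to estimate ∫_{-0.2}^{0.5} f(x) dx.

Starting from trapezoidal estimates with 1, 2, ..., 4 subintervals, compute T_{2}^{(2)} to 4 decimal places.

T_{0}^{(0)} (trapezoid, 1 panel, h=0.7000): 0.060096
T_{1}^{(0)} (trapezoid, 2 panels, h=0.3500): 0.034767
T_{2}^{(0)} (trapezoid, 4 panels, h=0.1750): 0.028469
T_{1}^{(1)} = 0.034767 + (0.034767 − 0.060096)/3 = 0.026324
T_{2}^{(1)} = 0.028469 + (0.028469 − 0.034767)/3 = 0.026370
T_{2}^{(2)} = 0.026370 + (0.026370 − 0.026324)/15 = 0.026373

0.0264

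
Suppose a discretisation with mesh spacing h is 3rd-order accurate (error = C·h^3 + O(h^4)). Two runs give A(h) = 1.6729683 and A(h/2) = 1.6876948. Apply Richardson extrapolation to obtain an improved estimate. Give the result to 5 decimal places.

The leading error scales as h^3; refining by a factor of 2 reduces it by 2^3 = 8.
Extrapolated value = (8·A(h/2) − A(h)) / (8 − 1)
= (8·1.6876948 − 1.6729683) / 7
= 11.8285901 / 7 = 1.6897986

1.68980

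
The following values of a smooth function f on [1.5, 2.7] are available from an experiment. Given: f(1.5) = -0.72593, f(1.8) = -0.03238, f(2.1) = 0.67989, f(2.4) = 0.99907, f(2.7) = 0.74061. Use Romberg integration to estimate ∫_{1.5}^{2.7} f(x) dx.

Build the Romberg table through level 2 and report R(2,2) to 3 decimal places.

0.523

R(0,0) (trapezoid, 1 panel, h=1.2000): 0.00881
R(1,0) (trapezoid, 2 panels, h=0.6000): 0.41234
R(2,0) (trapezoid, 4 panels, h=0.3000): 0.49618
R(1,1) = 0.41234 + (0.41234 − 0.00881)/3 = 0.54685
R(2,1) = 0.49618 + (0.49618 − 0.41234)/3 = 0.52413
R(2,2) = 0.52413 + (0.52413 − 0.54685)/15 = 0.52262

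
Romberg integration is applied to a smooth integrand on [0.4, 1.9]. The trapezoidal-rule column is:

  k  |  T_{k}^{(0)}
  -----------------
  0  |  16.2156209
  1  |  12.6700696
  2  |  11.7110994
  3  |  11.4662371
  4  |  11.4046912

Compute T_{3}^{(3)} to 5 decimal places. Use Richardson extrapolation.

11.38415

T_{1}^{(1)} = (4·12.6700696 − 16.2156209) / 3 = 11.4882192
T_{2}^{(1)} = (4·11.7110994 − 12.6700696) / 3 = 11.3914427
T_{3}^{(1)} = (4·11.4662371 − 11.7110994) / 3 = 11.3846163
T_{2}^{(2)} = (16·11.3914427 − 11.4882192) / 15 = 11.3849909
T_{3}^{(2)} = 11.3846163 + (11.3846163 − 11.3914427)/15 = 11.3841612
T_{3}^{(3)} = 11.3841612 + (11.3841612 − 11.3849909)/63 = 11.3841480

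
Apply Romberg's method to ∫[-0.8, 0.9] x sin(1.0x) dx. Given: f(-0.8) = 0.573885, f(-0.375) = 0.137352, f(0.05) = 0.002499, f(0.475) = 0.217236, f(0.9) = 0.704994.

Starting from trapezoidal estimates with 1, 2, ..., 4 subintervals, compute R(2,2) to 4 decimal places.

0.3840

R(0,0) (trapezoid, 1 panel, h=1.7000): 1.087047
R(1,0) (trapezoid, 2 panels, h=0.8500): 0.545648
R(2,0) (trapezoid, 4 panels, h=0.4250): 0.423524
R(1,1) = 0.545648 + (0.545648 − 1.087047)/3 = 0.365182
R(2,1) = 0.423524 + (0.423524 − 0.545648)/3 = 0.382816
R(2,2) = 0.382816 + (0.382816 − 0.365182)/15 = 0.383992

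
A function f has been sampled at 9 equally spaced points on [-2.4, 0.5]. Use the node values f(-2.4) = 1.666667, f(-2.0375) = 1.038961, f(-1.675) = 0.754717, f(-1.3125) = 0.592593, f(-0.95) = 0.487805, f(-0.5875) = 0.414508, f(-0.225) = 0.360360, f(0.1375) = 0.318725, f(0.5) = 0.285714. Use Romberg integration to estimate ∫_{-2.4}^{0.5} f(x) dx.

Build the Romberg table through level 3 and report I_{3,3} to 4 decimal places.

1.7648

I_{0,0} (trapezoid, 1 panel, h=2.9000): 2.830952
I_{1,0} (trapezoid, 2 panels, h=1.4500): 2.122793
I_{2,0} (trapezoid, 4 panels, h=0.7250): 1.869828
I_{3,0} (trapezoid, 8 panels, h=0.3625): 1.792149
I_{1,1} = 2.122793 + (2.122793 − 2.830952)/3 = 1.886740
I_{2,1} = 1.869828 + (1.869828 − 2.122793)/3 = 1.785506
I_{3,1} = 1.792149 + (1.792149 − 1.869828)/3 = 1.766256
I_{2,2} = 1.785506 + (1.785506 − 1.886740)/15 = 1.778757
I_{3,2} = 1.766256 + (1.766256 − 1.785506)/15 = 1.764973
I_{3,3} = 1.764973 + (1.764973 − 1.778757)/63 = 1.764754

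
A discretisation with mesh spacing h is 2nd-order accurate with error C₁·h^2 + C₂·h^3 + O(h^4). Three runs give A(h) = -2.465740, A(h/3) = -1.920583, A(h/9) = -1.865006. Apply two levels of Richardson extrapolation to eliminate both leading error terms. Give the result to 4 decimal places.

-1.8583

First eliminate the h^2 term (factor 3^2 = 9):
  B₁ = (9·(-1.920583) − (-2.465740))/8 = -1.852438
  B₂ = (9·(-1.865006) − (-1.920583))/8 = -1.858059
Then eliminate the h^3 term (factor 3^3 = 27):
  (27·(-1.858059) − (-1.852438))/26 = -1.858275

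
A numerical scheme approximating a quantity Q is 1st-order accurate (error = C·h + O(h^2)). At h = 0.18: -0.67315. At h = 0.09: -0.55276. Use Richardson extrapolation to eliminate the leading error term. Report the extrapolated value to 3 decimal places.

-0.432

The leading error scales as h; refining by a factor of 2 reduces it by 2^1 = 2.
Extrapolated value = (2·A(h/2) − A(h)) / (2 − 1)
= (2·(-0.55276) − (-0.67315)) / 1
= -0.43237 / 1 = -0.43237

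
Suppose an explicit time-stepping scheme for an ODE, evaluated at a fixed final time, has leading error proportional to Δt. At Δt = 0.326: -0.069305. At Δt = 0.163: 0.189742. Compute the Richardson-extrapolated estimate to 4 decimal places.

The leading error scales as Δt; refining by a factor of 2 reduces it by 2^1 = 2.
Extrapolated value = (2·A(Δt/2) − A(Δt)) / (2 − 1)
= (2·0.189742 − (-0.069305)) / 1
= 0.448789 / 1 = 0.448789

0.4488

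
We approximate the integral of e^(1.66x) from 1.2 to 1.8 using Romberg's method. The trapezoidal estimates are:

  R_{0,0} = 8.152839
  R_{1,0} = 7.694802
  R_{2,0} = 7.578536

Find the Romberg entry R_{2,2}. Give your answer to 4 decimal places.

7.5396

Richardson extrapolation on the trapezoidal column (denominator 4−1=3):
R_{1,1} = (4·7.694802 − 8.152839) / 3 = 7.542123
R_{2,1} = 7.578536 + (7.578536 − 7.694802)/3 = 7.539781
R_{2,2} = 7.539781 + (7.539781 − 7.542123)/15 = 7.539625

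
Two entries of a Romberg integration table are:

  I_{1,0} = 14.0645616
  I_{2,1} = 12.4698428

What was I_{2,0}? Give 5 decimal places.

12.86852

From I_{2,1} = (4·I_{2,0} − I_{1,0})/3, solve for I_{2,0}:
4·I_{2,0} = 3·12.4698428 + 14.0645616 = 51.4740900
I_{2,0} = 12.8685225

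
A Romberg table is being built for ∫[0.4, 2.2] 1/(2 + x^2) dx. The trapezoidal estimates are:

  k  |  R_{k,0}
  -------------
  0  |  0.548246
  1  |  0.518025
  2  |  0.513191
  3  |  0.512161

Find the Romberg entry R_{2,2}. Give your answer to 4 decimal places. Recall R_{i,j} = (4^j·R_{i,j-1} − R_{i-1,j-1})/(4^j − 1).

Richardson extrapolation on the trapezoidal column (denominator 4−1=3):
R_{1,1} = (4·0.518025 − 0.548246) / 3 = 0.507951
R_{2,1} = 0.513191 + (0.513191 − 0.518025)/3 = 0.511580
R_{2,2} = 0.511580 + (0.511580 − 0.507951)/15 = 0.511822

0.5118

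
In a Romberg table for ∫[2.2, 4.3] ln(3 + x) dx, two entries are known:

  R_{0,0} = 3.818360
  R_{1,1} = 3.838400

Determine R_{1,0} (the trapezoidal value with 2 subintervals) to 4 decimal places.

From R_{1,1} = (4·R_{1,0} − R_{0,0})/3, solve for R_{1,0}:
4·R_{1,0} = 3·3.838400 + 3.818360 = 15.333560
R_{1,0} = 3.833390

3.8334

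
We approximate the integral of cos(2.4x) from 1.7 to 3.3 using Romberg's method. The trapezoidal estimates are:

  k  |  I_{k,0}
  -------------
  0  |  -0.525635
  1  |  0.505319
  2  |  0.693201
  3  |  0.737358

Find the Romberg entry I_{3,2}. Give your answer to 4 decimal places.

Richardson extrapolation on the trapezoidal column (denominator 4−1=3):
I_{2,1} = (4·0.693201 − 0.505319) / 3 = 0.755828
I_{3,1} = (4·0.737358 − 0.693201) / 3 = 0.752077
I_{3,2} = (16·0.752077 − 0.755828) / 15 = 0.751827
(Column j=1 coincides with Simpson's rule on the same nodes.)

0.7518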